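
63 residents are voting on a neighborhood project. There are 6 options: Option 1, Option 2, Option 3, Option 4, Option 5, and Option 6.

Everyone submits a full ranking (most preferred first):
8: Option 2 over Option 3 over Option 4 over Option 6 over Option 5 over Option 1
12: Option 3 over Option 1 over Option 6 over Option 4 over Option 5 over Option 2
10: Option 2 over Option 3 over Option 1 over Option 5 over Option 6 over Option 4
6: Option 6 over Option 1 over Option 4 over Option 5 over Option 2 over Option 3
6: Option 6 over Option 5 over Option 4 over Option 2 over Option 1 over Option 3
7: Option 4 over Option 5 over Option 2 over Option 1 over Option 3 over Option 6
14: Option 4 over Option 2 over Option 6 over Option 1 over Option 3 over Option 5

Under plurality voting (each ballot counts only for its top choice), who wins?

First-place votes: Option 1 0, Option 2 18, Option 3 12, Option 4 21, Option 5 0, Option 6 12.

Option 4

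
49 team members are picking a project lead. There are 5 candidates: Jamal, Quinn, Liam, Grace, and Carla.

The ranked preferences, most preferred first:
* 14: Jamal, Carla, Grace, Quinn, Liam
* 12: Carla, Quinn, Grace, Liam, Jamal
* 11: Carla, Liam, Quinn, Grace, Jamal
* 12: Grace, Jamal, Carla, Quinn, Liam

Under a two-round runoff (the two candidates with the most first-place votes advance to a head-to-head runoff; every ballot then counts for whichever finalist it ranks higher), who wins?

Round 1 first-place votes: Jamal 14, Quinn 0, Liam 0, Grace 12, Carla 23. Carla and Jamal advance.
Runoff: Carla is ranked above Jamal on 23 ballots, Jamal above Carla on 26.

Jamal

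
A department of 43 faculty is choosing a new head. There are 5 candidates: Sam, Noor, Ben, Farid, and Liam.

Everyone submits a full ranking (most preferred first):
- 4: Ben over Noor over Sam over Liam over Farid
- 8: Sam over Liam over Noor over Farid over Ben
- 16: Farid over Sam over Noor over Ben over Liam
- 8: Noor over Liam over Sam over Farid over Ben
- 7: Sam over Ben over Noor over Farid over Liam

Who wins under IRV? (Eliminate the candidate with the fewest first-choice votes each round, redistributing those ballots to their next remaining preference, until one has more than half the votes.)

Sam

Round 1: Sam 15, Noor 8, Ben 4, Farid 16, Liam 0. Liam eliminated.
Round 2: Sam 15, Noor 8, Ben 4, Farid 16. Ben eliminated.
Round 3: Sam 15, Noor 12, Farid 16. Noor eliminated.
Round 4: Sam 27, Farid 16. Sam has a majority (≥22).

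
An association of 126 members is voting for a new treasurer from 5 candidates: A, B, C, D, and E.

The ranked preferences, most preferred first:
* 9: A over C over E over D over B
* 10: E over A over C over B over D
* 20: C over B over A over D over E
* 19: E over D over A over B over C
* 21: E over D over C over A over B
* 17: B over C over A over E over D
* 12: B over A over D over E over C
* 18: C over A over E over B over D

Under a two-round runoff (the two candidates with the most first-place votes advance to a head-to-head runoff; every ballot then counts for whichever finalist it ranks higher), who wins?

C

Round 1 first-place votes: A 9, B 29, C 38, D 0, E 50. E and C advance.
Runoff: E is ranked above C on 62 ballots, C above E on 64.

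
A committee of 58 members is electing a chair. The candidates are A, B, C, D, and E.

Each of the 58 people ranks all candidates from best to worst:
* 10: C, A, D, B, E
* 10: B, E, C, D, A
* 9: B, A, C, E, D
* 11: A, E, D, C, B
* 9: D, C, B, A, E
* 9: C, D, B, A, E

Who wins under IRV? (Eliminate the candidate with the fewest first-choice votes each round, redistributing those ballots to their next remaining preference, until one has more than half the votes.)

C

Round 1: A 11, B 19, C 19, D 9, E 0. E eliminated.
Round 2: A 11, B 19, C 19, D 9. D eliminated.
Round 3: A 11, B 19, C 28. A eliminated.
Round 4: B 19, C 39. C has a majority (≥30).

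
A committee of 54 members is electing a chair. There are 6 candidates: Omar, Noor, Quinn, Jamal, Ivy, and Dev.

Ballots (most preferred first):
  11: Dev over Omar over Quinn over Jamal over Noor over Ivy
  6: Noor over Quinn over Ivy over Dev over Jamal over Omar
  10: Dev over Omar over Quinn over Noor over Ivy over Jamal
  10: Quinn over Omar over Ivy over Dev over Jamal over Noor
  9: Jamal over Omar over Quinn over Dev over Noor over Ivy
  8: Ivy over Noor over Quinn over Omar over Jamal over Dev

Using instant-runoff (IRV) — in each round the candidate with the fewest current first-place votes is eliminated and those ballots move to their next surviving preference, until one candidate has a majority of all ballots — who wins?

Round 1: Omar 0, Noor 6, Quinn 10, Jamal 9, Ivy 8, Dev 21. Omar eliminated.
Round 2: Noor 6, Quinn 10, Jamal 9, Ivy 8, Dev 21. Noor eliminated.
Round 3: Quinn 16, Jamal 9, Ivy 8, Dev 21. Ivy eliminated.
Round 4: Quinn 24, Jamal 9, Dev 21. Jamal eliminated.
Round 5: Quinn 33, Dev 21. Quinn has a majority (≥28).

Quinn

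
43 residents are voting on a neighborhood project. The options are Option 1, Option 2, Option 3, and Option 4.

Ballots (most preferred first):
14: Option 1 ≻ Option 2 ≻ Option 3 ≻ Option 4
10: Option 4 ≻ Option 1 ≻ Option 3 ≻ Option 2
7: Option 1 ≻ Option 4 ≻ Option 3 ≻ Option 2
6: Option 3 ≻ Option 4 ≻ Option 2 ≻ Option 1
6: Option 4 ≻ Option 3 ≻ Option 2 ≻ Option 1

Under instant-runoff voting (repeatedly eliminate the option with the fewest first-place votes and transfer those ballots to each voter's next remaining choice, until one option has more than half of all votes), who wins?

Option 4

Round 1: Option 1 21, Option 2 0, Option 3 6, Option 4 16. Option 2 eliminated.
Round 2: Option 1 21, Option 3 6, Option 4 16. Option 3 eliminated.
Round 3: Option 1 21, Option 4 22. Option 4 has a majority (≥22).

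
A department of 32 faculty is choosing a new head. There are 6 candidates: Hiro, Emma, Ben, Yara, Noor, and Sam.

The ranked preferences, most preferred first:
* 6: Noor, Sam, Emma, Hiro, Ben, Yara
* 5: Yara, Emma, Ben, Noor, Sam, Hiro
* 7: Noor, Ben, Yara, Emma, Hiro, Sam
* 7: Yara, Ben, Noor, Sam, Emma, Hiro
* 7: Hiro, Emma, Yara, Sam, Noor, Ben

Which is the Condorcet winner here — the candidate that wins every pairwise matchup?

Yara

Yara vs Hiro: 19–13
Yara vs Emma: 19–13
Yara vs Ben: 19–13
Yara vs Noor: 19–13
Yara vs Sam: 26–6
Yara beats every other candidate.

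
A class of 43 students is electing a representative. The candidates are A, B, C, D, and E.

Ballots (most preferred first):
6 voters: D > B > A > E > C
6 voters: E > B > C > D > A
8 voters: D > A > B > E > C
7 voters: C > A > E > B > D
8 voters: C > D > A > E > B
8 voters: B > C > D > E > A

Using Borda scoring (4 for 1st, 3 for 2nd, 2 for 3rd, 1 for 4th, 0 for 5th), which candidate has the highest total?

D

A: 6×2 + 6×0 + 8×3 + 7×3 + 8×2 + 8×0 = 73
B: 6×3 + 6×3 + 8×2 + 7×1 + 8×0 + 8×4 = 91
C: 6×0 + 6×2 + 8×0 + 7×4 + 8×4 + 8×3 = 96
D: 6×4 + 6×1 + 8×4 + 7×0 + 8×3 + 8×2 = 102
E: 6×1 + 6×4 + 8×1 + 7×2 + 8×1 + 8×1 = 68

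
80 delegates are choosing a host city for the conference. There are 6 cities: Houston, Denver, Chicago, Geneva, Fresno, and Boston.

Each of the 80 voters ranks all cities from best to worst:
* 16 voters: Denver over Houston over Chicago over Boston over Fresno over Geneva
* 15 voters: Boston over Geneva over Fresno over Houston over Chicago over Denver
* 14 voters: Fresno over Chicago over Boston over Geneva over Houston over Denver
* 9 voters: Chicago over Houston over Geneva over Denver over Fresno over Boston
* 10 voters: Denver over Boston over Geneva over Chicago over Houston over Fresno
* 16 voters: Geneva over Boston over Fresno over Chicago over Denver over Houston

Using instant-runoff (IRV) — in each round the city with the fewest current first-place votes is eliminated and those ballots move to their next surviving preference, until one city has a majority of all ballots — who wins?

Boston

Round 1: Houston 0, Denver 26, Chicago 9, Geneva 16, Fresno 14, Boston 15. Houston eliminated.
Round 2: Denver 26, Chicago 9, Geneva 16, Fresno 14, Boston 15. Chicago eliminated.
Round 3: Denver 26, Geneva 25, Fresno 14, Boston 15. Fresno eliminated.
Round 4: Denver 26, Geneva 25, Boston 29. Geneva eliminated.
Round 5: Denver 35, Boston 45. Boston has a majority (≥41).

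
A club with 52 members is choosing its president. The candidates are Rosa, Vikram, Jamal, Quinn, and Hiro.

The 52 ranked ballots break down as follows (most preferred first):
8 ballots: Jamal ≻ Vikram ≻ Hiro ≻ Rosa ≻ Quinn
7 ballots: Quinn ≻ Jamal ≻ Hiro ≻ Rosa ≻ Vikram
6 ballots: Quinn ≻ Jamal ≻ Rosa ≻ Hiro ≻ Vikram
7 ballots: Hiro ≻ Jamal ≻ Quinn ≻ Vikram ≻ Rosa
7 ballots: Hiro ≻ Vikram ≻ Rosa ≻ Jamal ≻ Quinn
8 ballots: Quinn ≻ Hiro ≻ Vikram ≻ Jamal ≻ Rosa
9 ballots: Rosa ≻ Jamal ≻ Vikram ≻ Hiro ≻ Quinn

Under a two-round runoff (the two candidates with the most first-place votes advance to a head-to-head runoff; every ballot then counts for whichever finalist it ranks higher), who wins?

Round 1 first-place votes: Rosa 9, Vikram 0, Jamal 8, Quinn 21, Hiro 14. Quinn and Hiro advance.
Runoff: Quinn is ranked above Hiro on 21 ballots, Hiro above Quinn on 31.

Hiro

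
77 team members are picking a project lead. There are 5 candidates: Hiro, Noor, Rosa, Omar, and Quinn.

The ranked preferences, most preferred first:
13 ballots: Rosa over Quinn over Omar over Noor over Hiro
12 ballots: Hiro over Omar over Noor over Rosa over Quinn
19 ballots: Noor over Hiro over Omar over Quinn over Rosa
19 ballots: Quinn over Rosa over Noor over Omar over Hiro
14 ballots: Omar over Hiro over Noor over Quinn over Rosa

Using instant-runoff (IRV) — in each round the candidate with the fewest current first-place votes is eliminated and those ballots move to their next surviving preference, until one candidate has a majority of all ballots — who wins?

Omar

Round 1: Hiro 12, Noor 19, Rosa 13, Omar 14, Quinn 19. Hiro eliminated.
Round 2: Noor 19, Rosa 13, Omar 26, Quinn 19. Rosa eliminated.
Round 3: Noor 19, Omar 26, Quinn 32. Noor eliminated.
Round 4: Omar 45, Quinn 32. Omar has a majority (≥39).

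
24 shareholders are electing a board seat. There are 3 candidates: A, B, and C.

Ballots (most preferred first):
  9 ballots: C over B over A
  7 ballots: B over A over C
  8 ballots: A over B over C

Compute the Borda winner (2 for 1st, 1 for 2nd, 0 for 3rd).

A: 9×0 + 7×1 + 8×2 = 23
B: 9×1 + 7×2 + 8×1 = 31
C: 9×2 + 7×0 + 8×0 = 18

B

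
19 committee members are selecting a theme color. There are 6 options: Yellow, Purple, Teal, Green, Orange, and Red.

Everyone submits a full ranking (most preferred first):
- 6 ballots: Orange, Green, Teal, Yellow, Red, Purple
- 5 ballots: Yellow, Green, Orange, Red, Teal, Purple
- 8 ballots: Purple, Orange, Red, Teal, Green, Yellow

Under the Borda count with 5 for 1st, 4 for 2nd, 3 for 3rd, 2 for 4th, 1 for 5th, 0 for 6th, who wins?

Yellow: 6×2 + 5×5 + 8×0 = 37
Purple: 6×0 + 5×0 + 8×5 = 40
Teal: 6×3 + 5×1 + 8×2 = 39
Green: 6×4 + 5×4 + 8×1 = 52
Orange: 6×5 + 5×3 + 8×4 = 77
Red: 6×1 + 5×2 + 8×3 = 40

Orange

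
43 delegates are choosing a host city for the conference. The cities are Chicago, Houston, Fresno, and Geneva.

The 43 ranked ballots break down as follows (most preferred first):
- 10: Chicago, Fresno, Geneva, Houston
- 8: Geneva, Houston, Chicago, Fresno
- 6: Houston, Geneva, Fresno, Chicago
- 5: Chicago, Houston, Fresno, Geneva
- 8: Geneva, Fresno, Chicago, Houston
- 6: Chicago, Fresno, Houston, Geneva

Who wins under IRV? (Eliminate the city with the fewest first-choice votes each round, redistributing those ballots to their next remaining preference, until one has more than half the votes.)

Geneva

Round 1: Chicago 21, Houston 6, Fresno 0, Geneva 16. Fresno eliminated.
Round 2: Chicago 21, Houston 6, Geneva 16. Houston eliminated.
Round 3: Chicago 21, Geneva 22. Geneva has a majority (≥22).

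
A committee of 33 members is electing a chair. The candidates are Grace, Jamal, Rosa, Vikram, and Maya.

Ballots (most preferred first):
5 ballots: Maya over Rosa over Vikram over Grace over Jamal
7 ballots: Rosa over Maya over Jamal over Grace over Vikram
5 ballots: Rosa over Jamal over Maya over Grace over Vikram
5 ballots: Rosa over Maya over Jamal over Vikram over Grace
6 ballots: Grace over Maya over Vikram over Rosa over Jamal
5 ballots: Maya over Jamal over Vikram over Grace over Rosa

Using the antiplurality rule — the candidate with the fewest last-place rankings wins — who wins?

Last-place votes: Grace 5, Jamal 11, Rosa 5, Vikram 12, Maya 0.

Maya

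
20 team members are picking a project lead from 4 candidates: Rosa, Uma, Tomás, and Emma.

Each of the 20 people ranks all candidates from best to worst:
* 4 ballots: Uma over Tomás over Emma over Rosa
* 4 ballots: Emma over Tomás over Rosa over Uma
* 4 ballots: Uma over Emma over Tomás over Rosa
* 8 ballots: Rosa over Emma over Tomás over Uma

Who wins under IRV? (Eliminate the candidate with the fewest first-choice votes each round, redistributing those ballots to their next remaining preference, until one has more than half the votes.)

Round 1: Rosa 8, Uma 8, Tomás 0, Emma 4. Tomás eliminated.
Round 2: Rosa 8, Uma 8, Emma 4. Emma eliminated.
Round 3: Rosa 12, Uma 8. Rosa has a majority (≥11).

Rosa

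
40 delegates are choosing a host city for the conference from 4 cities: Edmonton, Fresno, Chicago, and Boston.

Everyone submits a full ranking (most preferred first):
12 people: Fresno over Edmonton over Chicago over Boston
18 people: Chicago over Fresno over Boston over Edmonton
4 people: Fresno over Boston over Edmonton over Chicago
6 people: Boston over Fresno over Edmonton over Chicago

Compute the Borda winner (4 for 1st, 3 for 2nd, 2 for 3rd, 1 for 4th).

Fresno

Edmonton: 12×3 + 18×1 + 4×2 + 6×2 = 74
Fresno: 12×4 + 18×3 + 4×4 + 6×3 = 136
Chicago: 12×2 + 18×4 + 4×1 + 6×1 = 106
Boston: 12×1 + 18×2 + 4×3 + 6×4 = 84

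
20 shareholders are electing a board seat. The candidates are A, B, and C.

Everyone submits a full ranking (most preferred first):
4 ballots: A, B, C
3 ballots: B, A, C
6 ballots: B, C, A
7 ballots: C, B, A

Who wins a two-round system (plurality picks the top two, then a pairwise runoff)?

B

Round 1 first-place votes: A 4, B 9, C 7. B and C advance.
Runoff: B is ranked above C on 13 ballots, C above B on 7.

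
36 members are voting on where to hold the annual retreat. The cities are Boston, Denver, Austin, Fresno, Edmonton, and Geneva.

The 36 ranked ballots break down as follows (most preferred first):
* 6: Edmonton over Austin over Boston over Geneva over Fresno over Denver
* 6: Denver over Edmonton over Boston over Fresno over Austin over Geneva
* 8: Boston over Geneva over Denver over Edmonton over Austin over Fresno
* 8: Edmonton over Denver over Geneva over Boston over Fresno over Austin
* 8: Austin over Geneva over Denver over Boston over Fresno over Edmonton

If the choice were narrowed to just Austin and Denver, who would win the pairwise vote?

Denver

Austin is ranked above Denver on 14 ballots; Denver above Austin on 22.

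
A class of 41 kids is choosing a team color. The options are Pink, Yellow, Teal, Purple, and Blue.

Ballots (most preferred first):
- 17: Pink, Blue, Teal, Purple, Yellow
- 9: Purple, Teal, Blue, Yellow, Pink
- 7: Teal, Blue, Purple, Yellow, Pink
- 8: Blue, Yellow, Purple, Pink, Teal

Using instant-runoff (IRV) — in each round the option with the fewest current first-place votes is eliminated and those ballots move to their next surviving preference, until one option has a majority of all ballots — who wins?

Round 1: Pink 17, Yellow 0, Teal 7, Purple 9, Blue 8. Yellow eliminated.
Round 2: Pink 17, Teal 7, Purple 9, Blue 8. Teal eliminated.
Round 3: Pink 17, Purple 9, Blue 15. Purple eliminated.
Round 4: Pink 17, Blue 24. Blue has a majority (≥21).

Blue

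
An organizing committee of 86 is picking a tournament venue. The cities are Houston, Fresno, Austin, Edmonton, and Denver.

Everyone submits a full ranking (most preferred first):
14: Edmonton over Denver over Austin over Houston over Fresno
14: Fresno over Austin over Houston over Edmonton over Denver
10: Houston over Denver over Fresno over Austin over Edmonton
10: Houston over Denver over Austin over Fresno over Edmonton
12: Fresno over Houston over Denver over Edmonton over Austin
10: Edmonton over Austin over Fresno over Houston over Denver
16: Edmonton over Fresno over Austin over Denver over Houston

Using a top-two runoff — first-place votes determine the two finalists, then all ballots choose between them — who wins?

Round 1 first-place votes: Houston 20, Fresno 26, Austin 0, Edmonton 40, Denver 0. Edmonton and Fresno advance.
Runoff: Edmonton is ranked above Fresno on 40 ballots, Fresno above Edmonton on 46.

Fresno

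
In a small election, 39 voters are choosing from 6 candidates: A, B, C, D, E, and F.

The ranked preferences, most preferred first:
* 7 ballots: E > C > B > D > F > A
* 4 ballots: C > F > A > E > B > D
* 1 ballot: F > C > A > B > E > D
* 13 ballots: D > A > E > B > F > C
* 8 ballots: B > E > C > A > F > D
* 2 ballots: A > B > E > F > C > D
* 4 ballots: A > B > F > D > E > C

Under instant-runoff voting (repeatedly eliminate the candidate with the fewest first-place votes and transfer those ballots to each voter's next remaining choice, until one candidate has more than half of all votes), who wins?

Round 1: A 6, B 8, C 4, D 13, E 7, F 1. F eliminated.
Round 2: A 6, B 8, C 5, D 13, E 7. C eliminated.
Round 3: A 11, B 8, D 13, E 7. E eliminated.
Round 4: A 11, B 15, D 13. A eliminated.
Round 5: B 26, D 13. B has a majority (≥20).

B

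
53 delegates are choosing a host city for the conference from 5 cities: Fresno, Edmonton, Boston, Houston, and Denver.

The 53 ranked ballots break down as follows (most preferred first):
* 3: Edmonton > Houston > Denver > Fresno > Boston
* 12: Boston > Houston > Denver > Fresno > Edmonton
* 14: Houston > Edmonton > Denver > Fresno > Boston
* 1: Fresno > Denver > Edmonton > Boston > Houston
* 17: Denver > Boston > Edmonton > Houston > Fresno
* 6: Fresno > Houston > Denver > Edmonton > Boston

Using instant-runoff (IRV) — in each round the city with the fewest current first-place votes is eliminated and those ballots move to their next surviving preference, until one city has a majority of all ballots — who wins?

Round 1: Fresno 7, Edmonton 3, Boston 12, Houston 14, Denver 17. Edmonton eliminated.
Round 2: Fresno 7, Boston 12, Houston 17, Denver 17. Fresno eliminated.
Round 3: Boston 12, Houston 23, Denver 18. Boston eliminated.
Round 4: Houston 35, Denver 18. Houston has a majority (≥27).

Houston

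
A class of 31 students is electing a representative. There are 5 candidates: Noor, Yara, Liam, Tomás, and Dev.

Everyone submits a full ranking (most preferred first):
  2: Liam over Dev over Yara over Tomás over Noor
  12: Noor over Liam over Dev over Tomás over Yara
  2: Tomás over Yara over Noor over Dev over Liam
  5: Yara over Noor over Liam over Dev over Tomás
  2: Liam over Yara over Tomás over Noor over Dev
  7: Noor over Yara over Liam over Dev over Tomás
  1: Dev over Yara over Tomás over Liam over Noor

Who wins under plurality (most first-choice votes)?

First-place votes: Noor 19, Yara 5, Liam 4, Tomás 2, Dev 1.

Noor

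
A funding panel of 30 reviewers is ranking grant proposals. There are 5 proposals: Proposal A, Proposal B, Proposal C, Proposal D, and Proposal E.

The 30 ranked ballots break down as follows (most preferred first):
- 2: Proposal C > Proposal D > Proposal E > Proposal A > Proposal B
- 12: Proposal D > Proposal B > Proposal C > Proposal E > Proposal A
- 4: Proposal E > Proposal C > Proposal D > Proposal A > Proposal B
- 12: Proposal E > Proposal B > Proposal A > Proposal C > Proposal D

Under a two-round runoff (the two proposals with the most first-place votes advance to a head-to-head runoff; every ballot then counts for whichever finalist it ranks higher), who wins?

Round 1 first-place votes: Proposal A 0, Proposal B 0, Proposal C 2, Proposal D 12, Proposal E 16. Proposal E and Proposal D advance.
Runoff: Proposal E is ranked above Proposal D on 16 ballots, Proposal D above Proposal E on 14.

Proposal E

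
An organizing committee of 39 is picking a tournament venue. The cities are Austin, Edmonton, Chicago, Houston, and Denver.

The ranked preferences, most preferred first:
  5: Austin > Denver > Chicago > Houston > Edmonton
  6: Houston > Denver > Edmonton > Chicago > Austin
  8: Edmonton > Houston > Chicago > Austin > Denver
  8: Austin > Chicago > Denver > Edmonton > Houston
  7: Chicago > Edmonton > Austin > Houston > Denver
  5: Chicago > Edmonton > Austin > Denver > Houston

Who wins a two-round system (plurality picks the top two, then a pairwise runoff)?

Chicago

Round 1 first-place votes: Austin 13, Edmonton 8, Chicago 12, Houston 6, Denver 0. Austin and Chicago advance.
Runoff: Austin is ranked above Chicago on 13 ballots, Chicago above Austin on 26.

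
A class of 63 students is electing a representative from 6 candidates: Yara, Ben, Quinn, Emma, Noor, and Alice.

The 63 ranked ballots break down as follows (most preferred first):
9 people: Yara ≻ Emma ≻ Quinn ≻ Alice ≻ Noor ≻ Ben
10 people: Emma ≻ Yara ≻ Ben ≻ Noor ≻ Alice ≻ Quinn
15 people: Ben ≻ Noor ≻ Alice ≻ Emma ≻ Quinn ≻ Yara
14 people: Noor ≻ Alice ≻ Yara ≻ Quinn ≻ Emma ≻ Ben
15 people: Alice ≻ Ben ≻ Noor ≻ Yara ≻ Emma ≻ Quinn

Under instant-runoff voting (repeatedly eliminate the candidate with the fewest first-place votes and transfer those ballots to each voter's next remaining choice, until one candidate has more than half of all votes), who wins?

Alice

Round 1: Yara 9, Ben 15, Quinn 0, Emma 10, Noor 14, Alice 15. Quinn eliminated.
Round 2: Yara 9, Ben 15, Emma 10, Noor 14, Alice 15. Yara eliminated.
Round 3: Ben 15, Emma 19, Noor 14, Alice 15. Noor eliminated.
Round 4: Ben 15, Emma 19, Alice 29. Ben eliminated.
Round 5: Emma 19, Alice 44. Alice has a majority (≥32).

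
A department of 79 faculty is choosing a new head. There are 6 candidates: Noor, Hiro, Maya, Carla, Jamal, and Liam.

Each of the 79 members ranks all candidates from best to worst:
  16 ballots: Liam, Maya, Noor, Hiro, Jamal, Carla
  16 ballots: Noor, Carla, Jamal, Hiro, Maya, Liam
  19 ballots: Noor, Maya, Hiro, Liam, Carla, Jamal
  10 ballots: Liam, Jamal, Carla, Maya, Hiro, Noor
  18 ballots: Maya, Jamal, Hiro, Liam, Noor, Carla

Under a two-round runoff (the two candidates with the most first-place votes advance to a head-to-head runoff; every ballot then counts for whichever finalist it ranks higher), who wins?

Round 1 first-place votes: Noor 35, Hiro 0, Maya 18, Carla 0, Jamal 0, Liam 26. Noor and Liam advance.
Runoff: Noor is ranked above Liam on 35 ballots, Liam above Noor on 44.

Liam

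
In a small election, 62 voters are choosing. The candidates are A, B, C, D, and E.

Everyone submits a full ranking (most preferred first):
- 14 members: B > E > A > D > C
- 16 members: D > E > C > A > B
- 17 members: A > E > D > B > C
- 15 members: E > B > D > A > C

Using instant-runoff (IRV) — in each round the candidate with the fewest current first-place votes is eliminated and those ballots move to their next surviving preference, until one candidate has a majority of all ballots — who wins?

Round 1: A 17, B 14, C 0, D 16, E 15. C eliminated.
Round 2: A 17, B 14, D 16, E 15. B eliminated.
Round 3: A 17, D 16, E 29. D eliminated.
Round 4: A 17, E 45. E has a majority (≥32).

E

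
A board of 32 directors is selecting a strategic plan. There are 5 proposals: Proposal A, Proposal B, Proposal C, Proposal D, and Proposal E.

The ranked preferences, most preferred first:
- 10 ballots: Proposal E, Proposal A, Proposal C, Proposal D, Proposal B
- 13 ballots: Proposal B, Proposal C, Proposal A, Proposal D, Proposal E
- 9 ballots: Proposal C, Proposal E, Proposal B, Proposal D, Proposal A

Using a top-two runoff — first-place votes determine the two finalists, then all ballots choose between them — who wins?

Round 1 first-place votes: Proposal A 0, Proposal B 13, Proposal C 9, Proposal D 0, Proposal E 10. Proposal B and Proposal E advance.
Runoff: Proposal B is ranked above Proposal E on 13 ballots, Proposal E above Proposal B on 19.

Proposal E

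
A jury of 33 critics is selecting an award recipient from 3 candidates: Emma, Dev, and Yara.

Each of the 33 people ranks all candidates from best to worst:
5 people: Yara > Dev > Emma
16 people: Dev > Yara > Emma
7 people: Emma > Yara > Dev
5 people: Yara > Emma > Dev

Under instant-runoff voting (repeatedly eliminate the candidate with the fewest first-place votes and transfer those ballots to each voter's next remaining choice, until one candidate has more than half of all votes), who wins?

Round 1: Emma 7, Dev 16, Yara 10. Emma eliminated.
Round 2: Dev 16, Yara 17. Yara has a majority (≥17).

Yara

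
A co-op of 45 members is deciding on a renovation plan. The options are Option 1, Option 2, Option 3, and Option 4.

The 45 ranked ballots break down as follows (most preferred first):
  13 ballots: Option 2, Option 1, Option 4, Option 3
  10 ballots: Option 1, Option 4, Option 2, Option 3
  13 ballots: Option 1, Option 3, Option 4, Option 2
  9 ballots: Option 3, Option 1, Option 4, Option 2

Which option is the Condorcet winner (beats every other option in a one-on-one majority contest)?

Option 1

Option 1 vs Option 2: 32–13
Option 1 vs Option 3: 36–9
Option 1 vs Option 4: 45–0
Option 1 beats every other option.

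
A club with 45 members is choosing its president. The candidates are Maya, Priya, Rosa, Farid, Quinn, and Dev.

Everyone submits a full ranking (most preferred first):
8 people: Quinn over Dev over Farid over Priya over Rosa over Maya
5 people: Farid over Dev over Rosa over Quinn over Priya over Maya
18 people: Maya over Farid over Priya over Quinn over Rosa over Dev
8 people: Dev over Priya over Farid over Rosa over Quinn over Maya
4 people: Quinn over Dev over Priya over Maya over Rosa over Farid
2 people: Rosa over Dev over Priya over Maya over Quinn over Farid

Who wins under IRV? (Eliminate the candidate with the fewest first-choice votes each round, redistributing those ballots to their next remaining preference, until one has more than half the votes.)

Dev

Round 1: Maya 18, Priya 0, Rosa 2, Farid 5, Quinn 12, Dev 8. Priya eliminated.
Round 2: Maya 18, Rosa 2, Farid 5, Quinn 12, Dev 8. Rosa eliminated.
Round 3: Maya 18, Farid 5, Quinn 12, Dev 10. Farid eliminated.
Round 4: Maya 18, Quinn 12, Dev 15. Quinn eliminated.
Round 5: Maya 18, Dev 27. Dev has a majority (≥23).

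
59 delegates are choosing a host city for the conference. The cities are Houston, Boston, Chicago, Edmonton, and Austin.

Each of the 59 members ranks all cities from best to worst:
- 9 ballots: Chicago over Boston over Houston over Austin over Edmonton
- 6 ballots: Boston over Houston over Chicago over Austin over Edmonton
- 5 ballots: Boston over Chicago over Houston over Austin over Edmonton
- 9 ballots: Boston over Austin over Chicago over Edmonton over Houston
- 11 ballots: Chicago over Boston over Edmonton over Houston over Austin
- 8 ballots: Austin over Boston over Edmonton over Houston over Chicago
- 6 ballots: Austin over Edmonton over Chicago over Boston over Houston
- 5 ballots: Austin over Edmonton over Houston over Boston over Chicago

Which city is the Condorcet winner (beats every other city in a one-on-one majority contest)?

Boston vs Houston: 54–5
Boston vs Chicago: 33–26
Boston vs Edmonton: 48–11
Boston vs Austin: 40–19
Boston beats every other city.

Boston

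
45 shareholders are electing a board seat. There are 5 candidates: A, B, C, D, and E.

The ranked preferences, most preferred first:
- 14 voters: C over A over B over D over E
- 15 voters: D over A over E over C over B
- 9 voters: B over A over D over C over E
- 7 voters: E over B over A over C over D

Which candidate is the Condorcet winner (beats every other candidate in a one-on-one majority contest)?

A vs B: 29–16
A vs C: 31–14
A vs D: 30–15
A vs E: 38–7
A beats every other candidate.

A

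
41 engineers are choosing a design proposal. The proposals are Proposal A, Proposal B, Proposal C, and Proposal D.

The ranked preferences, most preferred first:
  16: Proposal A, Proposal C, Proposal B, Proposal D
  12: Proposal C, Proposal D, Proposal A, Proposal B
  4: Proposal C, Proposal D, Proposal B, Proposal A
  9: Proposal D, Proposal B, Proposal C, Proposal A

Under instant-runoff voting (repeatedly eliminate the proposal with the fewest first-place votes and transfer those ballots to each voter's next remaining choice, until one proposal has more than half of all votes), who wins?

Proposal C

Round 1: Proposal A 16, Proposal B 0, Proposal C 16, Proposal D 9. Proposal B eliminated.
Round 2: Proposal A 16, Proposal C 16, Proposal D 9. Proposal D eliminated.
Round 3: Proposal A 16, Proposal C 25. Proposal C has a majority (≥21).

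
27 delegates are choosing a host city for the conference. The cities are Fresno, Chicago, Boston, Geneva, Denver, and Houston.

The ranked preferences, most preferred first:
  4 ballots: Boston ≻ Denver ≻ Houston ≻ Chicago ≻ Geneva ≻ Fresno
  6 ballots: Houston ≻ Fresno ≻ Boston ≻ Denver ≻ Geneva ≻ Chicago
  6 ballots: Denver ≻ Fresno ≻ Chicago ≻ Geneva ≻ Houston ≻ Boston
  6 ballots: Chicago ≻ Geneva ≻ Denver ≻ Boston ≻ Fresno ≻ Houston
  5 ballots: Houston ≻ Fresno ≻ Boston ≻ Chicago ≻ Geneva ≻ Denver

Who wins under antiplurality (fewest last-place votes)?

Last-place votes: Fresno 4, Chicago 6, Boston 6, Geneva 0, Denver 5, Houston 6.

Geneva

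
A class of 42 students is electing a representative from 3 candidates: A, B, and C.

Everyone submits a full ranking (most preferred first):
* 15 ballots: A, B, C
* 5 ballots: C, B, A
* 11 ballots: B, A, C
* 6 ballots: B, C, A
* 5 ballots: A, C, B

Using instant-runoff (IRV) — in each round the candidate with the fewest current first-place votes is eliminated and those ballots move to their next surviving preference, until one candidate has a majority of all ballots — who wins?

B

Round 1: A 20, B 17, C 5. C eliminated.
Round 2: A 20, B 22. B has a majority (≥22).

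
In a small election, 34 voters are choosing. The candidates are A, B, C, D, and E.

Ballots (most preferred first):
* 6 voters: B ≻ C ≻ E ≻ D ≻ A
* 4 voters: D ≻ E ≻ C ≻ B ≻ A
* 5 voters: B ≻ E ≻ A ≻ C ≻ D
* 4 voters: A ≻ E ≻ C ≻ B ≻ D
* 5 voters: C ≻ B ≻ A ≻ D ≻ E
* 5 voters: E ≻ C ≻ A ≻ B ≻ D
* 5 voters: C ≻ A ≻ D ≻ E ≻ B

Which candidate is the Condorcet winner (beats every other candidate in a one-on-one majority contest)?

E

E vs A: 20–14
E vs B: 18–16
E vs C: 18–16
E vs D: 20–14
E beats every other candidate.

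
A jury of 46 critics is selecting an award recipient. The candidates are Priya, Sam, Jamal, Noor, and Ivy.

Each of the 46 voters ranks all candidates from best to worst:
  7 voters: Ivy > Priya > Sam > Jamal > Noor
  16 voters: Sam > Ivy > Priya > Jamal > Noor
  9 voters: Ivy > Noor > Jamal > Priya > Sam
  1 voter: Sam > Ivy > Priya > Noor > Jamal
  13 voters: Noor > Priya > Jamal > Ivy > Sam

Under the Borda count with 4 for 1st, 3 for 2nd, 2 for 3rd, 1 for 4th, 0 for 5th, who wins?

Ivy

Priya: 7×3 + 16×2 + 9×1 + 1×2 + 13×3 = 103
Sam: 7×2 + 16×4 + 9×0 + 1×4 + 13×0 = 82
Jamal: 7×1 + 16×1 + 9×2 + 1×0 + 13×2 = 67
Noor: 7×0 + 16×0 + 9×3 + 1×1 + 13×4 = 80
Ivy: 7×4 + 16×3 + 9×4 + 1×3 + 13×1 = 128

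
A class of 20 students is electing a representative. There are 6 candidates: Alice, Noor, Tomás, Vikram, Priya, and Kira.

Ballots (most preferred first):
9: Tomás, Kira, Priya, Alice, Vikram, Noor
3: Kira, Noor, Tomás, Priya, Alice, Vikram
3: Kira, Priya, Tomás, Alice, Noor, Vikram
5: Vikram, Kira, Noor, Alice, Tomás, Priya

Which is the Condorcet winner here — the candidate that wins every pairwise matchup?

Kira vs Alice: 20–0
Kira vs Noor: 20–0
Kira vs Tomás: 11–9
Kira vs Vikram: 15–5
Kira vs Priya: 20–0
Kira beats every other candidate.

Kira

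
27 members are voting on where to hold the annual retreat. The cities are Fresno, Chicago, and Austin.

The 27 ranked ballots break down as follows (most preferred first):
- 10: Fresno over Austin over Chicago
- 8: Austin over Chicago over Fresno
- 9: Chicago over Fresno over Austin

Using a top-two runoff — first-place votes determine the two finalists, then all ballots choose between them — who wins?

Chicago

Round 1 first-place votes: Fresno 10, Chicago 9, Austin 8. Fresno and Chicago advance.
Runoff: Fresno is ranked above Chicago on 10 ballots, Chicago above Fresno on 17.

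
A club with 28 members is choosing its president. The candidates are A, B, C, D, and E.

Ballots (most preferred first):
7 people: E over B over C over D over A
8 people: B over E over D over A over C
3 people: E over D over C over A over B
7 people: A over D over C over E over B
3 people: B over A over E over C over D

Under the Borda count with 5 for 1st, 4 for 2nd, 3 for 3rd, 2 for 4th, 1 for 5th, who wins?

E

A: 7×1 + 8×2 + 3×2 + 7×5 + 3×4 = 76
B: 7×4 + 8×5 + 3×1 + 7×1 + 3×5 = 93
C: 7×3 + 8×1 + 3×3 + 7×3 + 3×2 = 65
D: 7×2 + 8×3 + 3×4 + 7×4 + 3×1 = 81
E: 7×5 + 8×4 + 3×5 + 7×2 + 3×3 = 105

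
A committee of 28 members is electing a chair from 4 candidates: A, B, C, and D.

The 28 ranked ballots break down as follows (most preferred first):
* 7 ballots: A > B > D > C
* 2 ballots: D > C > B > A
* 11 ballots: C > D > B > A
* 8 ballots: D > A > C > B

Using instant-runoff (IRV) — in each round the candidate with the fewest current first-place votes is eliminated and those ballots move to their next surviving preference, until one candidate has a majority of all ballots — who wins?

D

Round 1: A 7, B 0, C 11, D 10. B eliminated.
Round 2: A 7, C 11, D 10. A eliminated.
Round 3: C 11, D 17. D has a majority (≥15).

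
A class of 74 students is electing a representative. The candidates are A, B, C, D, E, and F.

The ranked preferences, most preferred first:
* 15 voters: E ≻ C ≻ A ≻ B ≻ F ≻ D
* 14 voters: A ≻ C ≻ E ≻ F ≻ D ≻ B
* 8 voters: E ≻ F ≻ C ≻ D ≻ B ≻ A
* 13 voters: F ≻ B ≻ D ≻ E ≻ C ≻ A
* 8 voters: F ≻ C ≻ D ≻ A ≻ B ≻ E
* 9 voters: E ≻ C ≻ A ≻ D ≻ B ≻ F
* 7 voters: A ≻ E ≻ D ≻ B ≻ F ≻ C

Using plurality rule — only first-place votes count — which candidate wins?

First-place votes: A 21, B 0, C 0, D 0, E 32, F 21.

E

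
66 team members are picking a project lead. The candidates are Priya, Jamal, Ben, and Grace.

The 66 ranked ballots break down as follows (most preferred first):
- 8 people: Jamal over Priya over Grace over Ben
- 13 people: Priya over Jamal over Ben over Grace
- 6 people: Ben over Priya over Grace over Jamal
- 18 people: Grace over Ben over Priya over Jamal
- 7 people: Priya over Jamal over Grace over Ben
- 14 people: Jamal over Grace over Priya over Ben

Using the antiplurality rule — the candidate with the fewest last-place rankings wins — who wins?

Last-place votes: Priya 0, Jamal 24, Ben 29, Grace 13.

Priya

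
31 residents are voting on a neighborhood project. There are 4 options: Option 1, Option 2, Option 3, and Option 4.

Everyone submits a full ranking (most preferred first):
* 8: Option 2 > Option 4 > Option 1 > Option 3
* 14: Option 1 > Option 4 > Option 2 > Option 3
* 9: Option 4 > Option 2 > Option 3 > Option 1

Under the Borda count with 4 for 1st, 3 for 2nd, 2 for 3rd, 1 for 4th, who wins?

Option 1: 8×2 + 14×4 + 9×1 = 81
Option 2: 8×4 + 14×2 + 9×3 = 87
Option 3: 8×1 + 14×1 + 9×2 = 40
Option 4: 8×3 + 14×3 + 9×4 = 102

Option 4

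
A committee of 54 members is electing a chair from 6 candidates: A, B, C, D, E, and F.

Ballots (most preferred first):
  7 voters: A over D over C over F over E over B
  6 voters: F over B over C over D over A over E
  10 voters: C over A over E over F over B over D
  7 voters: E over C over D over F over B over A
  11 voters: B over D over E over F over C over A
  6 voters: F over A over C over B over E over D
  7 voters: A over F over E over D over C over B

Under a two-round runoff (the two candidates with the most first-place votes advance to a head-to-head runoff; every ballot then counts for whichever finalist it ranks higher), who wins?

Round 1 first-place votes: A 14, B 11, C 10, D 0, E 7, F 12. A and F advance.
Runoff: A is ranked above F on 24 ballots, F above A on 30.

F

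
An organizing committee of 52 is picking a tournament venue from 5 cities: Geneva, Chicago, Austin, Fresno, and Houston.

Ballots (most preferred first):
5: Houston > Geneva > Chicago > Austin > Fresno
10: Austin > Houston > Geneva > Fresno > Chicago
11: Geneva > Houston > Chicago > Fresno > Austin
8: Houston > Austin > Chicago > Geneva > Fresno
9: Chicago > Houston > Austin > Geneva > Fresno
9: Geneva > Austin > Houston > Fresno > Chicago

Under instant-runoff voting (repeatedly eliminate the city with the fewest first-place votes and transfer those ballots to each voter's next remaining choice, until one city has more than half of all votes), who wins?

Round 1: Geneva 20, Chicago 9, Austin 10, Fresno 0, Houston 13. Fresno eliminated.
Round 2: Geneva 20, Chicago 9, Austin 10, Houston 13. Chicago eliminated.
Round 3: Geneva 20, Austin 10, Houston 22. Austin eliminated.
Round 4: Geneva 20, Houston 32. Houston has a majority (≥27).

Houston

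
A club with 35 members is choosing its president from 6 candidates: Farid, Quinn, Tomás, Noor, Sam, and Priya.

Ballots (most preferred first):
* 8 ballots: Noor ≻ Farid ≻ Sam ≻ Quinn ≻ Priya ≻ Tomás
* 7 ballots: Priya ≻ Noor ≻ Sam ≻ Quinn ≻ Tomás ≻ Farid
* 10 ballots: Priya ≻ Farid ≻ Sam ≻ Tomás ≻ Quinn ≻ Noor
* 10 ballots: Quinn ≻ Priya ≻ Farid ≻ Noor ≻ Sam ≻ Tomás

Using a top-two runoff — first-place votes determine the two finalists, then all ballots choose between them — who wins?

Round 1 first-place votes: Farid 0, Quinn 10, Tomás 0, Noor 8, Sam 0, Priya 17. Priya and Quinn advance.
Runoff: Priya is ranked above Quinn on 17 ballots, Quinn above Priya on 18.

Quinn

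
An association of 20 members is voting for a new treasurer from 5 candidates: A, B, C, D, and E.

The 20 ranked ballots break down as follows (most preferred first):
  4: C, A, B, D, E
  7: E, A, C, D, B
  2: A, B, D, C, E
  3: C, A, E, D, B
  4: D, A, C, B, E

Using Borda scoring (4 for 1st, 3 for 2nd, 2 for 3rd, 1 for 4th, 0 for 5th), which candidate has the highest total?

A: 4×3 + 7×3 + 2×4 + 3×3 + 4×3 = 62
B: 4×2 + 7×0 + 2×3 + 3×0 + 4×1 = 18
C: 4×4 + 7×2 + 2×1 + 3×4 + 4×2 = 52
D: 4×1 + 7×1 + 2×2 + 3×1 + 4×4 = 34
E: 4×0 + 7×4 + 2×0 + 3×2 + 4×0 = 34

A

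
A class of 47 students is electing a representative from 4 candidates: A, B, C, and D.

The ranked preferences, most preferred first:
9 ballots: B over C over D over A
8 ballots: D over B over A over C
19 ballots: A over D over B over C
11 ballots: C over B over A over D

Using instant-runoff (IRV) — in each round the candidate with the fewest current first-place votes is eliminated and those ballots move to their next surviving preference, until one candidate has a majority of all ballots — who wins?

B

Round 1: A 19, B 9, C 11, D 8. D eliminated.
Round 2: A 19, B 17, C 11. C eliminated.
Round 3: A 19, B 28. B has a majority (≥24).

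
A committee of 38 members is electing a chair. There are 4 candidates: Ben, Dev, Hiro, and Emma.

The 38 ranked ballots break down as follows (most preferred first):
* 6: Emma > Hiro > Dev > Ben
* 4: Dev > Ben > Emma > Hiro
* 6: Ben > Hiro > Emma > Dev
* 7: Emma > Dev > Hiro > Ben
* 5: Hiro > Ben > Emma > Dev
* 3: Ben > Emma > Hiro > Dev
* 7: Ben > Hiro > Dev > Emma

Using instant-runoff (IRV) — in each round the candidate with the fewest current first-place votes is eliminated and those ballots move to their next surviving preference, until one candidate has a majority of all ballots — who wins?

Ben

Round 1: Ben 16, Dev 4, Hiro 5, Emma 13. Dev eliminated.
Round 2: Ben 20, Hiro 5, Emma 13. Ben has a majority (≥20).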